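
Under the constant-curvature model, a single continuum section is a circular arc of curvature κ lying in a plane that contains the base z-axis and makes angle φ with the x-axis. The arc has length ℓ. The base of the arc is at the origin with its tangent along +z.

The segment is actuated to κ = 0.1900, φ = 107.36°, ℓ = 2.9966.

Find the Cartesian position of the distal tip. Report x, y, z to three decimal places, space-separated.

θ = κ·ℓ = 0.1900 × 2.9966 = 0.56935 rad
ρ = (1 − cos θ)/κ = (1 − 0.84225)/0.1900 = 0.83027
z = sin θ / κ = 0.53909/0.1900 = 2.83731
x = ρ cos φ = 0.83027 × cos(107.36°) = -0.24773
y = ρ sin φ = 0.83027 × sin(107.36°) = 0.79245

-0.248 0.792 2.837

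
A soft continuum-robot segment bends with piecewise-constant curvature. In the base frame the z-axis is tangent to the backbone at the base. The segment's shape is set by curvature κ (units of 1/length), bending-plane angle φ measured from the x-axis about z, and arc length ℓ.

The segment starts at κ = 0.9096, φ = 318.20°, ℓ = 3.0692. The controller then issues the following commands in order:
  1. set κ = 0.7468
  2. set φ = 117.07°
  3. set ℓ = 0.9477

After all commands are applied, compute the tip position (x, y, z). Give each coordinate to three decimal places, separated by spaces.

initial: κ=0.9096, φ=318.20°, ℓ=3.0692
cmd 1: set κ=0.7468 → (κ,φ,ℓ)=(0.7468,318.20°,3.0692) → tip=(1.6574,-1.4819,1.0056)
cmd 2: set φ=117.07° → (κ,φ,ℓ)=(0.7468,117.07°,3.0692) → tip=(-1.0118,1.9797,1.0056)
cmd 3: set ℓ=0.9477 → (κ,φ,ℓ)=(0.7468,117.07°,0.9477) → tip=(-0.1464,0.2864,0.8705)

-0.146 0.286 0.871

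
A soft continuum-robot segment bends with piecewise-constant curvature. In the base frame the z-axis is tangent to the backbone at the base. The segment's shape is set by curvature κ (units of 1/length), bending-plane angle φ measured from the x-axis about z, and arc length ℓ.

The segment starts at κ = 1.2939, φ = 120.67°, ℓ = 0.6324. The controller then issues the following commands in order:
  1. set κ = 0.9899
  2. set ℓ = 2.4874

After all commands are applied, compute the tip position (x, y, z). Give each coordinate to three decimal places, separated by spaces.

initial: κ=1.2939, φ=120.67°, ℓ=0.6324
cmd 1: set κ=0.9899 → (κ,φ,ℓ)=(0.9899,120.67°,0.6324) → tip=(-0.0977,0.1648,0.5919)
cmd 2: set ℓ=2.4874 → (κ,φ,ℓ)=(0.9899,120.67°,2.4874) → tip=(-0.9162,1.5449,0.6347)

-0.916 1.545 0.635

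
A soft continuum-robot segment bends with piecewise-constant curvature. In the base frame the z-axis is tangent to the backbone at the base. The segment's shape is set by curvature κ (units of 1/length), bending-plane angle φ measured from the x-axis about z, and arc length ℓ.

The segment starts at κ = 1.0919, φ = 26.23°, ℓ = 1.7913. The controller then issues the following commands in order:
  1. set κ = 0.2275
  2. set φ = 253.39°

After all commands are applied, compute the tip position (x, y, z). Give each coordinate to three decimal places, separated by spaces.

-0.103 -0.345 1.742

initial: κ=1.0919, φ=26.23°, ℓ=1.7913
cmd 1: set κ=0.2275 → (κ,φ,ℓ)=(0.2275,26.23°,1.7913) → tip=(0.3229,0.1591,1.7421)
cmd 2: set φ=253.39° → (κ,φ,ℓ)=(0.2275,253.39°,1.7913) → tip=(-0.1029,-0.3450,1.7421)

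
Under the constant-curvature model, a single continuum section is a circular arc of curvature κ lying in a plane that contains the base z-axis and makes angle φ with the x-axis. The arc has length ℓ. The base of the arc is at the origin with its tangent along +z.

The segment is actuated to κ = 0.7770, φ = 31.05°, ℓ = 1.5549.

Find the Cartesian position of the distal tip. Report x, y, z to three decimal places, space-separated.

0.711 0.428 1.203

θ = κ·ℓ = 0.7770 × 1.5549 = 1.20816 rad
ρ = (1 − cos θ)/κ = (1 − 0.35474)/0.7770 = 0.83045
z = sin θ / κ = 0.93496/0.7770 = 1.20330
x = ρ cos φ = 0.83045 × cos(31.05°) = 0.71146
y = ρ sin φ = 0.83045 × sin(31.05°) = 0.42833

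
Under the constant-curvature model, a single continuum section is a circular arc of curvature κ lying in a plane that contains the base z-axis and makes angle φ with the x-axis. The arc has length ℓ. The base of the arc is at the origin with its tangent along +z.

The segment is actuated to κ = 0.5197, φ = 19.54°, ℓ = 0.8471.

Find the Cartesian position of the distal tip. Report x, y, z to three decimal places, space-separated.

θ = κ·ℓ = 0.5197 × 0.8471 = 0.44024 rad
ρ = (1 − cos θ)/κ = (1 − 0.90465)/0.5197 = 0.18347
z = sin θ / κ = 0.42615/0.5197 = 0.82000
x = ρ cos φ = 0.18347 × cos(19.54°) = 0.17290
y = ρ sin φ = 0.18347 × sin(19.54°) = 0.06136

0.173 0.061 0.820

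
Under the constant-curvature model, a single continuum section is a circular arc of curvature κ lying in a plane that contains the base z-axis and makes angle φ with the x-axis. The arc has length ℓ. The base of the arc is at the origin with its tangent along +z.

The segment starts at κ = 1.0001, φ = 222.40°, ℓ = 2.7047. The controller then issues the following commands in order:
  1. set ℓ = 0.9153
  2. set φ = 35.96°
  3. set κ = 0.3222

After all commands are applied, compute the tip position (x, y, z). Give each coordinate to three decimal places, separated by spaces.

0.108 0.079 0.902

initial: κ=1.0001, φ=222.40°, ℓ=2.7047
cmd 1: set ℓ=0.9153 → (κ,φ,ℓ)=(1.0001,222.40°,0.9153) → tip=(-0.2884,-0.2633,0.7927)
cmd 2: set φ=35.96° → (κ,φ,ℓ)=(1.0001,35.96°,0.9153) → tip=(0.3161,0.2293,0.7927)
cmd 3: set κ=0.3222 → (κ,φ,ℓ)=(0.3222,35.96°,0.9153) → tip=(0.1085,0.0787,0.9021)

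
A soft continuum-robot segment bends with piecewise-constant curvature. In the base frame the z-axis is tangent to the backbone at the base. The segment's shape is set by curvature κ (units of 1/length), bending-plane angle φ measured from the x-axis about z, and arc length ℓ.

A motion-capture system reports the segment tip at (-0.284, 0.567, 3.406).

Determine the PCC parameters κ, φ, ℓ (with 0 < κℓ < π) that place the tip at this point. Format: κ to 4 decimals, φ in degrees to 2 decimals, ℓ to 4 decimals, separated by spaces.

ρ = √(x²+y²) = √(-0.284² + 0.567²) = 0.63415
φ = atan2(y, x) mod 360° = atan2(0.567, -0.284) = 116.6055°
|p|² = ρ² + z² = 0.63415² + 3.406² = 12.00298
κ = 2ρ / |p|² = 2×0.63415 / 12.00298 = 0.10567
θ = 2·atan2(ρ, z) = 2·atan2(0.63415, 3.406) = 0.36816 rad
ℓ = θ/κ = 0.36816/0.10567 = 3.48418

0.1057 116.61 3.4842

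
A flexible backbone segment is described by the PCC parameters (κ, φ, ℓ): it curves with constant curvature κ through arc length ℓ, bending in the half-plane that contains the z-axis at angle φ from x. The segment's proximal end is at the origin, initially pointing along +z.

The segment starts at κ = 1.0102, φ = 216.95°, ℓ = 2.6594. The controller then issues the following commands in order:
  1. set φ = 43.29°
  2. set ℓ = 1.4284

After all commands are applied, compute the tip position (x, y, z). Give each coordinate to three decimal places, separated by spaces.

initial: κ=1.0102, φ=216.95°, ℓ=2.6594
cmd 1: set φ=43.29° → (κ,φ,ℓ)=(1.0102,43.29°,2.6594) → tip=(1.3678,1.2885,0.4351)
cmd 2: set ℓ=1.4284 → (κ,φ,ℓ)=(1.0102,43.29°,1.4284) → tip=(0.6287,0.5922,0.9818)

0.629 0.592 0.982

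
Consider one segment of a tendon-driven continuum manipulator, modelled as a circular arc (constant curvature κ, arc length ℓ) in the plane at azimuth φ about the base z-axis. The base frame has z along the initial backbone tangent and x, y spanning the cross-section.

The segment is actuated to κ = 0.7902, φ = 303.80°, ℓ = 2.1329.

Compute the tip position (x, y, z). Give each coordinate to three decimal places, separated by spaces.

θ = κ·ℓ = 0.7902 × 2.1329 = 1.68542 rad
ρ = (1 − cos θ)/κ = (1 − -0.11437)/0.7902 = 1.41024
z = sin θ / κ = 0.99344/0.7902 = 1.25720
x = ρ cos φ = 1.41024 × cos(303.80°) = 0.78451
y = ρ sin φ = 1.41024 × sin(303.80°) = -1.17189

0.785 -1.172 1.257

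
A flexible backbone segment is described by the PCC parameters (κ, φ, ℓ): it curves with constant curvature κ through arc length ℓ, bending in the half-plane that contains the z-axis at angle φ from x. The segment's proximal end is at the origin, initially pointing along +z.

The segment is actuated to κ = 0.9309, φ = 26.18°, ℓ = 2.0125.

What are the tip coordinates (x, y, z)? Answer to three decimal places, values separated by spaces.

θ = κ·ℓ = 0.9309 × 2.0125 = 1.87344 rad
ρ = (1 − cos θ)/κ = (1 − -0.29804)/0.9309 = 1.39439
z = sin θ / κ = 0.95455/0.9309 = 1.02541
x = ρ cos φ = 1.39439 × cos(26.18°) = 1.25135
y = ρ sin φ = 1.39439 × sin(26.18°) = 0.61520

1.251 0.615 1.025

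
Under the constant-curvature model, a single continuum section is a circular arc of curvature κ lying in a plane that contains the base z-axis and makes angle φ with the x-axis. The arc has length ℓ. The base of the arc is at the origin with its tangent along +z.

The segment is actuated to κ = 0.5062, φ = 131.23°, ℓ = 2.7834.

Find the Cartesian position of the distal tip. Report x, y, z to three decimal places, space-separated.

θ = κ·ℓ = 0.5062 × 2.7834 = 1.40896 rad
ρ = (1 − cos θ)/κ = (1 − 0.16113)/0.5062 = 1.65718
z = sin θ / κ = 0.98693/0.5062 = 1.94969
x = ρ cos φ = 1.65718 × cos(131.23°) = -1.09222
y = ρ sin φ = 1.65718 × sin(131.23°) = 1.24632

-1.092 1.246 1.950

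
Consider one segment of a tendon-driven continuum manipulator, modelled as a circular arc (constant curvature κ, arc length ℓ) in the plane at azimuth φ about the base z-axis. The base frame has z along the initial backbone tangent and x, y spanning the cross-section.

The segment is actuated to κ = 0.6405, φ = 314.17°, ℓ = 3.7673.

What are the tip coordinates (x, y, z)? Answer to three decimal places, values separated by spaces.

1.900 -1.955 1.040

θ = κ·ℓ = 0.6405 × 3.7673 = 2.41296 rad
ρ = (1 − cos θ)/κ = (1 − -0.74608)/0.6405 = 2.72612
z = sin θ / κ = 0.66585/0.6405 = 1.03958
x = ρ cos φ = 2.72612 × cos(314.17°) = 1.89954
y = ρ sin φ = 2.72612 × sin(314.17°) = -1.95538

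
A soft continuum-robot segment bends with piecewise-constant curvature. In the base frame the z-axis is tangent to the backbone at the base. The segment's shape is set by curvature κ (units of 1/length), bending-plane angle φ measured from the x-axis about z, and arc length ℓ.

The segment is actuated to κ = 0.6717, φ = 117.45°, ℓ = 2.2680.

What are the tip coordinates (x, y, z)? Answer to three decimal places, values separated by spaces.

θ = κ·ℓ = 0.6717 × 2.2680 = 1.52342 rad
ρ = (1 − cos θ)/κ = (1 − 0.04736)/0.6717 = 1.41825
z = sin θ / κ = 0.99888/0.6717 = 1.48709
x = ρ cos φ = 1.41825 × cos(117.45°) = -0.65378
y = ρ sin φ = 1.41825 × sin(117.45°) = 1.25857

-0.654 1.259 1.487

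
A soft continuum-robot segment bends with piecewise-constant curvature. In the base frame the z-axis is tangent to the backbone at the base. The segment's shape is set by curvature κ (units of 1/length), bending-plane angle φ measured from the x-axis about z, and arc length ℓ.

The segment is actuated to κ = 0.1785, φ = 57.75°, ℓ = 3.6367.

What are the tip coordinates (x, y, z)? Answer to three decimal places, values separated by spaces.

θ = κ·ℓ = 0.1785 × 3.6367 = 0.64915 rad
ρ = (1 − cos θ)/κ = (1 − 0.79660)/0.1785 = 1.13951
z = sin θ / κ = 0.60451/0.1785 = 3.38661
x = ρ cos φ = 1.13951 × cos(57.75°) = 0.60806
y = ρ sin φ = 1.13951 × sin(57.75°) = 0.96372

0.608 0.964 3.387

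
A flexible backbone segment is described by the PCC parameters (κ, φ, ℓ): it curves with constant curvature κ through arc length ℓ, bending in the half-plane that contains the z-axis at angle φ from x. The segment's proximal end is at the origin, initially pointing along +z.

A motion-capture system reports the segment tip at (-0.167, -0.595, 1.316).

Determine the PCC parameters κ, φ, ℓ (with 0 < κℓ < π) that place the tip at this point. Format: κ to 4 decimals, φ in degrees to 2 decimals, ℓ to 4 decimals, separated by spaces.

0.5847 254.32 1.5017

ρ = √(x²+y²) = √(-0.167² + -0.595²) = 0.61799
φ = atan2(y, x) mod 360° = atan2(-0.595, -0.167) = 254.3220°
|p|² = ρ² + z² = 0.61799² + 1.316² = 2.11377
κ = 2ρ / |p|² = 2×0.61799 / 2.11377 = 0.58473
θ = 2·atan2(ρ, z) = 2·atan2(0.61799, 1.316) = 0.87806 rad
ℓ = θ/κ = 0.87806/0.58473 = 1.50166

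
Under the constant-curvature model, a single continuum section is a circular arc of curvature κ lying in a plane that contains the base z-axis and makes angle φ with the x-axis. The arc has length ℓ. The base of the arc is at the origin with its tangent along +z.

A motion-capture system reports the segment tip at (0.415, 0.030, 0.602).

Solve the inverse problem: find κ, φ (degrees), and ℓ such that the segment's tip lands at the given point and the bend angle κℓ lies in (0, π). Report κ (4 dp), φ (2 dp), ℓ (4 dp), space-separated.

ρ = √(x²+y²) = √(0.415² + 0.030²) = 0.41608
φ = atan2(y, x) mod 360° = atan2(0.030, 0.415) = 4.1347°
|p|² = ρ² + z² = 0.41608² + 0.602² = 0.53553
κ = 2ρ / |p|² = 2×0.41608 / 0.53553 = 1.55391
θ = 2·atan2(ρ, z) = 2·atan2(0.41608, 0.602) = 1.20955 rad
ℓ = θ/κ = 1.20955/1.55391 = 0.77839

1.5539 4.13 0.7784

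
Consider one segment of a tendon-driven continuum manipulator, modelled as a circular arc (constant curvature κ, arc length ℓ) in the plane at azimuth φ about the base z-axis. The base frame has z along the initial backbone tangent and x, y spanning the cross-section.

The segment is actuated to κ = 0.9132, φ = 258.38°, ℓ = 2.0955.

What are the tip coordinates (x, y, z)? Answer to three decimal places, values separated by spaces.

-0.295 -1.433 1.031

θ = κ·ℓ = 0.9132 × 2.0955 = 1.91361 rad
ρ = (1 − cos θ)/κ = (1 − -0.33614)/0.9132 = 1.46314
z = sin θ / κ = 0.94181/0.9132 = 1.03133
x = ρ cos φ = 1.46314 × cos(258.38°) = -0.29471
y = ρ sin φ = 1.46314 × sin(258.38°) = -1.43315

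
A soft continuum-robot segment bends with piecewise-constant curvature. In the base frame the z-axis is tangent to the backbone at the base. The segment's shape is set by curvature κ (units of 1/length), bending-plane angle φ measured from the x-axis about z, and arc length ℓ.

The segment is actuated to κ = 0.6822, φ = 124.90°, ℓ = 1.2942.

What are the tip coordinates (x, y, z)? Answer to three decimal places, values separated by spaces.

θ = κ·ℓ = 0.6822 × 1.2942 = 0.88290 rad
ρ = (1 − cos θ)/κ = (1 − 0.63491)/0.6822 = 0.53516
z = sin θ / κ = 0.77259/0.6822 = 1.13249
x = ρ cos φ = 0.53516 × cos(124.90°) = -0.30619
y = ρ sin φ = 0.53516 × sin(124.90°) = 0.43892

-0.306 0.439 1.132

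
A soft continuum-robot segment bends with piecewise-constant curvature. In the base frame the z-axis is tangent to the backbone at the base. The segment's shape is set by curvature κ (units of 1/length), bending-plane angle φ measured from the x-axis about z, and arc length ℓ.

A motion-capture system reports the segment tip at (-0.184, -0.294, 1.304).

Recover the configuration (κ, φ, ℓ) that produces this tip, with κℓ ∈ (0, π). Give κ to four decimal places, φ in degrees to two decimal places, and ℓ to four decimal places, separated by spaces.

ρ = √(x²+y²) = √(-0.184² + -0.294²) = 0.34683
φ = atan2(y, x) mod 360° = atan2(-0.294, -0.184) = 237.9596°
|p|² = ρ² + z² = 0.34683² + 1.304² = 1.82071
κ = 2ρ / |p|² = 2×0.34683 / 1.82071 = 0.38099
θ = 2·atan2(ρ, z) = 2·atan2(0.34683, 1.304) = 0.51991 rad
ℓ = θ/κ = 0.51991/0.38099 = 1.36465

0.3810 237.96 1.3647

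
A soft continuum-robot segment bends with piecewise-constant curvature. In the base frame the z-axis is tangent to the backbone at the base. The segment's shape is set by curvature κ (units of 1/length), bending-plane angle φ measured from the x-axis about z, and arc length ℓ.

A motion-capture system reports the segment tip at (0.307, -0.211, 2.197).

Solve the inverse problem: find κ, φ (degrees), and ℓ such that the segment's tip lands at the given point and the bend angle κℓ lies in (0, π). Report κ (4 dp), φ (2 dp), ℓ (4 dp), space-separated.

0.1500 325.50 2.2389

ρ = √(x²+y²) = √(0.307² + -0.211²) = 0.37252
φ = atan2(y, x) mod 360° = atan2(-0.211, 0.307) = 325.4994°
|p|² = ρ² + z² = 0.37252² + 2.197² = 4.96558
κ = 2ρ / |p|² = 2×0.37252 / 4.96558 = 0.15004
θ = 2·atan2(ρ, z) = 2·atan2(0.37252, 2.197) = 0.33592 rad
ℓ = θ/κ = 0.33592/0.15004 = 2.23887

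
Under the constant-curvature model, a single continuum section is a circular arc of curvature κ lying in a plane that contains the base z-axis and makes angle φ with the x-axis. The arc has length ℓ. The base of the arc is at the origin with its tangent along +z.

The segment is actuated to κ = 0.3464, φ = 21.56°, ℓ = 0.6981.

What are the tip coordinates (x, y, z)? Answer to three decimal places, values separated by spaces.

θ = κ·ℓ = 0.3464 × 0.6981 = 0.24182 rad
ρ = (1 − cos θ)/κ = (1 − 0.97090)/0.3464 = 0.08400
z = sin θ / κ = 0.23947/0.3464 = 0.69132
x = ρ cos φ = 0.08400 × cos(21.56°) = 0.07812
y = ρ sin φ = 0.08400 × sin(21.56°) = 0.03087

0.078 0.031 0.691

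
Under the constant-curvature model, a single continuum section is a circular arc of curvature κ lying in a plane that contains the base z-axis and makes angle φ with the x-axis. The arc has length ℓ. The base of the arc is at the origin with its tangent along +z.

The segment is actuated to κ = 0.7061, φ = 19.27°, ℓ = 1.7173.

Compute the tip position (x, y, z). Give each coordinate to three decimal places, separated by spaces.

θ = κ·ℓ = 0.7061 × 1.7173 = 1.21259 rad
ρ = (1 − cos θ)/κ = (1 − 0.35060)/0.7061 = 0.91970
z = sin θ / κ = 0.93653/0.7061 = 1.32634
x = ρ cos φ = 0.91970 × cos(19.27°) = 0.86817
y = ρ sin φ = 0.91970 × sin(19.27°) = 0.30352

0.868 0.304 1.326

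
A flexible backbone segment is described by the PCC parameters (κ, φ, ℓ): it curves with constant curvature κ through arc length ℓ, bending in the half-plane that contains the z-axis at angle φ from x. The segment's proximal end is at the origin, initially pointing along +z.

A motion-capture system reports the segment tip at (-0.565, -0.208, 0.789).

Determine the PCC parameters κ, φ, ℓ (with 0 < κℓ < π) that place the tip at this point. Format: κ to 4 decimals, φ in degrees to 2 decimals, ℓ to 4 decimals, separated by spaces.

ρ = √(x²+y²) = √(-0.565² + -0.208²) = 0.60207
φ = atan2(y, x) mod 360° = atan2(-0.208, -0.565) = 200.2108°
|p|² = ρ² + z² = 0.60207² + 0.789² = 0.98501
κ = 2ρ / |p|² = 2×0.60207 / 0.98501 = 1.22247
θ = 2·atan2(ρ, z) = 2·atan2(0.60207, 0.789) = 1.30364 rad
ℓ = θ/κ = 1.30364/1.22247 = 1.06640

1.2225 200.21 1.0664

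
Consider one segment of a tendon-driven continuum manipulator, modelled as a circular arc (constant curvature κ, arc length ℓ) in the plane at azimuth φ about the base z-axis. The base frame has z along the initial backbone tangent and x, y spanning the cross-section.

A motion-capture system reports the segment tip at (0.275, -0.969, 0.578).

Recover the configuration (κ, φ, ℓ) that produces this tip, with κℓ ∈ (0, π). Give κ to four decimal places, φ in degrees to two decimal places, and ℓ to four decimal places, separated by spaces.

ρ = √(x²+y²) = √(0.275² + -0.969²) = 1.00727
φ = atan2(y, x) mod 360° = atan2(-0.969, 0.275) = 285.8438°
|p|² = ρ² + z² = 1.00727² + 0.578² = 1.34867
κ = 2ρ / |p|² = 2×1.00727 / 1.34867 = 1.49372
θ = 2·atan2(ρ, z) = 2·atan2(1.00727, 0.578) = 2.09968 rad
ℓ = θ/κ = 2.09968/1.49372 = 1.40568

1.4937 285.84 1.4057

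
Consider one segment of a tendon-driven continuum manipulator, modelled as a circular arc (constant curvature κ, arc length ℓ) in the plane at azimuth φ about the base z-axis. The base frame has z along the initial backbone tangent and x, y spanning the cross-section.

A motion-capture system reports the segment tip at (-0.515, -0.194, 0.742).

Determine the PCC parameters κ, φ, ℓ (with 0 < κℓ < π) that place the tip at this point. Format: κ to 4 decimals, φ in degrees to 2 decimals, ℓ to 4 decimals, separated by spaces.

ρ = √(x²+y²) = √(-0.515² + -0.194²) = 0.55033
φ = atan2(y, x) mod 360° = atan2(-0.194, -0.515) = 200.6413°
|p|² = ρ² + z² = 0.55033² + 0.742² = 0.85342
κ = 2ρ / |p|² = 2×0.55033 / 0.85342 = 1.28969
θ = 2·atan2(ρ, z) = 2·atan2(0.55033, 0.742) = 1.27631 rad
ℓ = θ/κ = 1.27631/1.28969 = 0.98963

1.2897 200.64 0.9896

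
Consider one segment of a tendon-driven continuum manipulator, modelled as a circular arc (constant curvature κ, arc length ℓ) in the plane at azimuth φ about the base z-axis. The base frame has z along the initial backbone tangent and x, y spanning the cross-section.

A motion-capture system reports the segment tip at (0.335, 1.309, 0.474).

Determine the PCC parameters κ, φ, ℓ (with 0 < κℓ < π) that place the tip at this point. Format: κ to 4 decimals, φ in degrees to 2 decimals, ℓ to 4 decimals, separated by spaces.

ρ = √(x²+y²) = √(0.335² + 1.309²) = 1.35119
φ = atan2(y, x) mod 360° = atan2(1.309, 0.335) = 75.6449°
|p|² = ρ² + z² = 1.35119² + 0.474² = 2.05038
κ = 2ρ / |p|² = 2×1.35119 / 2.05038 = 1.31799
θ = 2·atan2(ρ, z) = 2·atan2(1.35119, 0.474) = 2.46681 rad
ℓ = θ/κ = 2.46681/1.31799 = 1.87165

1.3180 75.64 1.8717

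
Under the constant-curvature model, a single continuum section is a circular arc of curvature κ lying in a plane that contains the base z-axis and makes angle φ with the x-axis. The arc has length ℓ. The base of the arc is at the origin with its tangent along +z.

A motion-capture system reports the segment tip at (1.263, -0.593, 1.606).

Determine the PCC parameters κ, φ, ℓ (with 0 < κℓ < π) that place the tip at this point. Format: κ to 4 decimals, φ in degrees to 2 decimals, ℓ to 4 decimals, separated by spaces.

ρ = √(x²+y²) = √(1.263² + -0.593²) = 1.39528
φ = atan2(y, x) mod 360° = atan2(-0.593, 1.263) = 334.8491°
|p|² = ρ² + z² = 1.39528² + 1.606² = 4.52605
κ = 2ρ / |p|² = 2×1.39528 / 4.52605 = 0.61656
θ = 2·atan2(ρ, z) = 2·atan2(1.39528, 1.606) = 1.43061 rad
ℓ = θ/κ = 1.43061/0.61656 = 2.32032

0.6166 334.85 2.3203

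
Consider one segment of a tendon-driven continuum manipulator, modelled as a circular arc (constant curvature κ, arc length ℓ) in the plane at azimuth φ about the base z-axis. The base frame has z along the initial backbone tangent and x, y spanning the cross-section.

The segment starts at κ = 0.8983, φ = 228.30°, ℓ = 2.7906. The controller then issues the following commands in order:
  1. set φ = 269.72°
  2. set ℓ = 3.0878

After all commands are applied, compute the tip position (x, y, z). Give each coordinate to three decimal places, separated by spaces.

-0.011 -2.152 0.400

initial: κ=0.8983, φ=228.30°, ℓ=2.7906
cmd 1: set φ=269.72° → (κ,φ,ℓ)=(0.8983,269.72°,2.7906) → tip=(-0.0098,-2.0095,0.6602)
cmd 2: set ℓ=3.0878 → (κ,φ,ℓ)=(0.8983,269.72°,3.0878) → tip=(-0.0105,-2.1519,0.4003)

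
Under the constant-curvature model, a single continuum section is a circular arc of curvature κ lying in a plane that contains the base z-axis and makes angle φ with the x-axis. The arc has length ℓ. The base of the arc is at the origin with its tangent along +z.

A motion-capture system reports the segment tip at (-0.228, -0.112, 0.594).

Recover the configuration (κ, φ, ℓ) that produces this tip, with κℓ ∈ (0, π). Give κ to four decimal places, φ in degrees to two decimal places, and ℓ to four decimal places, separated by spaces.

ρ = √(x²+y²) = √(-0.228² + -0.112²) = 0.25402
φ = atan2(y, x) mod 360° = atan2(-0.112, -0.228) = 206.1616°
|p|² = ρ² + z² = 0.25402² + 0.594² = 0.41736
κ = 2ρ / |p|² = 2×0.25402 / 0.41736 = 1.21728
θ = 2·atan2(ρ, z) = 2·atan2(0.25402, 0.594) = 0.80822 rad
ℓ = θ/κ = 0.80822/1.21728 = 0.66396

1.2173 206.16 0.6640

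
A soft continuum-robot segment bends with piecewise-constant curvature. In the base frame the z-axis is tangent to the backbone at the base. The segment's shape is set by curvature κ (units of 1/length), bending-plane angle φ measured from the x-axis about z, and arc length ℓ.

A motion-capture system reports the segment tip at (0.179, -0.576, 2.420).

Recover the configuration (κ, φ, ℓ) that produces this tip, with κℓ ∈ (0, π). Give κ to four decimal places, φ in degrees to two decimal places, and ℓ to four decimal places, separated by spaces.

0.1939 287.26 2.5190

ρ = √(x²+y²) = √(0.179² + -0.576²) = 0.60317
φ = atan2(y, x) mod 360° = atan2(-0.576, 0.179) = 287.2634°
|p|² = ρ² + z² = 0.60317² + 2.420² = 6.22022
κ = 2ρ / |p|² = 2×0.60317 / 6.22022 = 0.19394
θ = 2·atan2(ρ, z) = 2·atan2(0.60317, 2.420) = 0.48854 rad
ℓ = θ/κ = 0.48854/0.19394 = 2.51901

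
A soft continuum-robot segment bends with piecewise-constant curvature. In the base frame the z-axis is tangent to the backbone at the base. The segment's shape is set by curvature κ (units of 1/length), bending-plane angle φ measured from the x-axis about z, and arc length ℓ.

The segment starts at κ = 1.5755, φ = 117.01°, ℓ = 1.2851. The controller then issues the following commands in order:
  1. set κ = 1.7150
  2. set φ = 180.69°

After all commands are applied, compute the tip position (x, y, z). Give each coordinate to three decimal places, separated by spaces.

initial: κ=1.5755, φ=117.01°, ℓ=1.2851
cmd 1: set κ=1.7150 → (κ,φ,ℓ)=(1.7150,117.01°,1.2851) → tip=(-0.4215,0.8269,0.4701)
cmd 2: set φ=180.69° → (κ,φ,ℓ)=(1.7150,180.69°,1.2851) → tip=(-0.9280,-0.0112,0.4701)

-0.928 -0.011 0.470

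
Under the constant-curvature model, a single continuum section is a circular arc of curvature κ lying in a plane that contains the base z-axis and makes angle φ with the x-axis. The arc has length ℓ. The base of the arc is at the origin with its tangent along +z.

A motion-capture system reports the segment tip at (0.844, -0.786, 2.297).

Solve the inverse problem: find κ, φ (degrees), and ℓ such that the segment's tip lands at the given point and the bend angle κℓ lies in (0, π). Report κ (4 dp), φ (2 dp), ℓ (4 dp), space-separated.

ρ = √(x²+y²) = √(0.844² + -0.786²) = 1.15331
φ = atan2(y, x) mod 360° = atan2(-0.786, 0.844) = 317.0379°
|p|² = ρ² + z² = 1.15331² + 2.297² = 6.60634
κ = 2ρ / |p|² = 2×1.15331 / 6.60634 = 0.34915
θ = 2·atan2(ρ, z) = 2·atan2(1.15331, 2.297) = 0.93065 rad
ℓ = θ/κ = 0.93065/0.34915 = 2.66543

0.3492 317.04 2.6654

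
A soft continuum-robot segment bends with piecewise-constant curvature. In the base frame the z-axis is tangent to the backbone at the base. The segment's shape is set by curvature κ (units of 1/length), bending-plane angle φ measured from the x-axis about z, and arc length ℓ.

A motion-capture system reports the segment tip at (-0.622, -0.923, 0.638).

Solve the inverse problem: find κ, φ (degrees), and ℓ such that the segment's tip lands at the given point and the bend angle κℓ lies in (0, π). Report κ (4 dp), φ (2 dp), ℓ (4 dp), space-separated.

ρ = √(x²+y²) = √(-0.622² + -0.923²) = 1.11302
φ = atan2(y, x) mod 360° = atan2(-0.923, -0.622) = 236.0244°
|p|² = ρ² + z² = 1.11302² + 0.638² = 1.64586
κ = 2ρ / |p|² = 2×1.11302 / 1.64586 = 1.35251
θ = 2·atan2(ρ, z) = 2·atan2(1.11302, 0.638) = 2.10061 rad
ℓ = θ/κ = 2.10061/1.35251 = 1.55312

1.3525 236.02 1.5531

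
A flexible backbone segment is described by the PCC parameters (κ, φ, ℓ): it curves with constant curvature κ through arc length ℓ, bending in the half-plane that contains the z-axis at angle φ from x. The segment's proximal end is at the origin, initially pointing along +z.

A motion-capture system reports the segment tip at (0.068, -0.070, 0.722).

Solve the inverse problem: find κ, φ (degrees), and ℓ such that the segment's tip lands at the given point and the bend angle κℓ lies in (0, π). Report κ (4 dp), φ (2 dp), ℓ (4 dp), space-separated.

ρ = √(x²+y²) = √(0.068² + -0.070²) = 0.09759
φ = atan2(y, x) mod 360° = atan2(-0.070, 0.068) = 314.1697°
|p|² = ρ² + z² = 0.09759² + 0.722² = 0.53081
κ = 2ρ / |p|² = 2×0.09759 / 0.53081 = 0.36771
θ = 2·atan2(ρ, z) = 2·atan2(0.09759, 0.722) = 0.26871 rad
ℓ = θ/κ = 0.26871/0.36771 = 0.73076

0.3677 314.17 0.7308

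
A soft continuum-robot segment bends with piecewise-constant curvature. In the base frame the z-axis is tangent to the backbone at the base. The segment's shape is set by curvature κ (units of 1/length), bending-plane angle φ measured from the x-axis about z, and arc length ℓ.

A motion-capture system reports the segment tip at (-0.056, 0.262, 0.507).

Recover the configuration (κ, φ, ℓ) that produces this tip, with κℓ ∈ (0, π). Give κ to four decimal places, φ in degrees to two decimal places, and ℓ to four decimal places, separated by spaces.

1.6295 102.06 0.5967

ρ = √(x²+y²) = √(-0.056² + 0.262²) = 0.26792
φ = atan2(y, x) mod 360° = atan2(0.262, -0.056) = 102.0649°
|p|² = ρ² + z² = 0.26792² + 0.507² = 0.32883
κ = 2ρ / |p|² = 2×0.26792 / 0.32883 = 1.62953
θ = 2·atan2(ρ, z) = 2·atan2(0.26792, 0.507) = 0.97228 rad
ℓ = θ/κ = 0.97228/1.62953 = 0.59666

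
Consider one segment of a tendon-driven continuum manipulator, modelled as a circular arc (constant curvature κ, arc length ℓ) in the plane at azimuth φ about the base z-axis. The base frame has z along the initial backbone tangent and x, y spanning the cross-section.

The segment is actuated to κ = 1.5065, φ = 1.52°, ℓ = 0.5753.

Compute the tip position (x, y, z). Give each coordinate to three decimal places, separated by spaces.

0.234 0.006 0.506

θ = κ·ℓ = 1.5065 × 0.5753 = 0.86669 rad
ρ = (1 − cos θ)/κ = (1 − 0.64735)/1.5065 = 0.23408
z = sin θ / κ = 0.76219/1.5065 = 0.50593
x = ρ cos φ = 0.23408 × cos(1.52°) = 0.23400
y = ρ sin φ = 0.23408 × sin(1.52°) = 0.00621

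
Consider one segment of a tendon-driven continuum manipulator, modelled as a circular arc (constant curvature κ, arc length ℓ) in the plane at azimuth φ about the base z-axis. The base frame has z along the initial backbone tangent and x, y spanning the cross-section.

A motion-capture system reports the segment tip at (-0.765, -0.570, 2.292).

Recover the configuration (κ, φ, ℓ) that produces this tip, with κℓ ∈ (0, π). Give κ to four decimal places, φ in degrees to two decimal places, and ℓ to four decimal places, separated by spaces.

0.3096 216.69 2.5482

ρ = √(x²+y²) = √(-0.765² + -0.570²) = 0.95400
φ = atan2(y, x) mod 360° = atan2(-0.570, -0.765) = 216.6897°
|p|² = ρ² + z² = 0.95400² + 2.292² = 6.16339
κ = 2ρ / |p|² = 2×0.95400 / 6.16339 = 0.30957
θ = 2·atan2(ρ, z) = 2·atan2(0.95400, 2.292) = 0.78884 rad
ℓ = θ/κ = 0.78884/0.30957 = 2.54817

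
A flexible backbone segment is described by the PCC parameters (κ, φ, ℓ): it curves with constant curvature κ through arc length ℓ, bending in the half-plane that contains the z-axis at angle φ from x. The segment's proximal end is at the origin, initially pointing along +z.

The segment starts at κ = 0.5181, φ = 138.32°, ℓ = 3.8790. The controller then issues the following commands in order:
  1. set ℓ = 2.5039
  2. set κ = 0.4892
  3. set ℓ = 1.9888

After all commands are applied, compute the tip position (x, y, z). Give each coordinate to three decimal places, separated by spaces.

-0.667 0.594 1.690

initial: κ=0.5181, φ=138.32°, ℓ=3.8790
cmd 1: set ℓ=2.5039 → (κ,φ,ℓ)=(0.5181,138.32°,2.5039) → tip=(-1.0522,0.9368,1.8584)
cmd 2: set κ=0.4892 → (κ,φ,ℓ)=(0.4892,138.32°,2.5039) → tip=(-1.0091,0.8985,1.9231)
cmd 3: set ℓ=1.9888 → (κ,φ,ℓ)=(0.4892,138.32°,1.9888) → tip=(-0.6673,0.5942,1.6896)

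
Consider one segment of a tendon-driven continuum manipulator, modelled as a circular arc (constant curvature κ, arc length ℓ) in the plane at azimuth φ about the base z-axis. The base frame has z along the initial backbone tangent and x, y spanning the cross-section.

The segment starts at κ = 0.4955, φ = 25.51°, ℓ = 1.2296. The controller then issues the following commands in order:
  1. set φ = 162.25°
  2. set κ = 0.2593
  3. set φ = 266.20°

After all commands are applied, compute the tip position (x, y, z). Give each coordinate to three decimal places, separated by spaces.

-0.013 -0.194 1.209

initial: κ=0.4955, φ=25.51°, ℓ=1.2296
cmd 1: set φ=162.25° → (κ,φ,ℓ)=(0.4955,162.25°,1.2296) → tip=(-0.3458,0.1107,1.1549)
cmd 2: set κ=0.2593 → (κ,φ,ℓ)=(0.2593,162.25°,1.2296) → tip=(-0.1851,0.0593,1.2089)
cmd 3: set φ=266.20° → (κ,φ,ℓ)=(0.2593,266.20°,1.2296) → tip=(-0.0129,-0.1939,1.2089)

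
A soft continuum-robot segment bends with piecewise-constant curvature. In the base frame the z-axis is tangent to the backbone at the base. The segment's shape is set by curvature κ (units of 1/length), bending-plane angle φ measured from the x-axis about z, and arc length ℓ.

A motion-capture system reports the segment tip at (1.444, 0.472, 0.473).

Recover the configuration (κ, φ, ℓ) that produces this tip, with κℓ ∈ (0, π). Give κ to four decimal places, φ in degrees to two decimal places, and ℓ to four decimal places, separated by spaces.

1.2002 18.10 2.1147

ρ = √(x²+y²) = √(1.444² + 0.472²) = 1.51918
φ = atan2(y, x) mod 360° = atan2(0.472, 1.444) = 18.1010°
|p|² = ρ² + z² = 1.51918² + 0.473² = 2.53165
κ = 2ρ / |p|² = 2×1.51918 / 2.53165 = 1.20015
θ = 2·atan2(ρ, z) = 2·atan2(1.51918, 0.473) = 2.53792 rad
ℓ = θ/κ = 2.53792/1.20015 = 2.11466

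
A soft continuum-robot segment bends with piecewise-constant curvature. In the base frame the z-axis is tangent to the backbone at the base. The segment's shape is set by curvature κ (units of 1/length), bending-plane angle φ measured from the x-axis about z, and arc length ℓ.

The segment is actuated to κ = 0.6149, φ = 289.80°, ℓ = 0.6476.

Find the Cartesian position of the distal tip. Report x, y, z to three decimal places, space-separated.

θ = κ·ℓ = 0.6149 × 0.6476 = 0.39821 rad
ρ = (1 − cos θ)/κ = (1 − 0.92176)/0.6149 = 0.12725
z = sin θ / κ = 0.38777/0.6149 = 0.63062
x = ρ cos φ = 0.12725 × cos(289.80°) = 0.04310
y = ρ sin φ = 0.12725 × sin(289.80°) = -0.11972

0.043 -0.120 0.631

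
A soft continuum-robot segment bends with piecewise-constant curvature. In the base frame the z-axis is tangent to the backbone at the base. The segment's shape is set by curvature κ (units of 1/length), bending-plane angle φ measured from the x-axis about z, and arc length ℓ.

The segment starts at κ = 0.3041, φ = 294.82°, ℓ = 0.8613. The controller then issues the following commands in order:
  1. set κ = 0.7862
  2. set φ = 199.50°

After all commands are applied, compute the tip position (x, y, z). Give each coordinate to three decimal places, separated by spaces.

initial: κ=0.3041, φ=294.82°, ℓ=0.8613
cmd 1: set κ=0.7862 → (κ,φ,ℓ)=(0.7862,294.82°,0.8613) → tip=(0.1178,-0.2547,0.7970)
cmd 2: set φ=199.50° → (κ,φ,ℓ)=(0.7862,199.50°,0.8613) → tip=(-0.2645,-0.0937,0.7970)

-0.265 -0.094 0.797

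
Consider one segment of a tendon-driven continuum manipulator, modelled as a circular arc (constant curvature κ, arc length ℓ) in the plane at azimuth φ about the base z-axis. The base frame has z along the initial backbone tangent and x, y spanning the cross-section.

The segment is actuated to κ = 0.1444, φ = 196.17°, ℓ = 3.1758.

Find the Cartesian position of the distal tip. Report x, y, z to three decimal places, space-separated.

-0.687 -0.199 3.066

θ = κ·ℓ = 0.1444 × 3.1758 = 0.45859 rad
ρ = (1 − cos θ)/κ = (1 − 0.89668)/0.1444 = 0.71552
z = sin θ / κ = 0.44268/0.1444 = 3.06565
x = ρ cos φ = 0.71552 × cos(196.17°) = -0.68721
y = ρ sin φ = 0.71552 × sin(196.17°) = -0.19926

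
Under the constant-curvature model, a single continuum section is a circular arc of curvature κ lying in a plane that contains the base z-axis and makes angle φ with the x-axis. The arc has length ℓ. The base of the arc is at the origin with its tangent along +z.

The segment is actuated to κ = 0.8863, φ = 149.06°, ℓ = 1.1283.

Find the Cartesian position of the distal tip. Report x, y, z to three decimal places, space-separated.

-0.445 0.267 0.949

θ = κ·ℓ = 0.8863 × 1.1283 = 1.00001 rad
ρ = (1 − cos θ)/κ = (1 − 0.54029)/0.8863 = 0.51868
z = sin θ / κ = 0.84148/0.8863 = 0.94943
x = ρ cos φ = 0.51868 × cos(149.06°) = -0.44488
y = ρ sin φ = 0.51868 × sin(149.06°) = 0.26668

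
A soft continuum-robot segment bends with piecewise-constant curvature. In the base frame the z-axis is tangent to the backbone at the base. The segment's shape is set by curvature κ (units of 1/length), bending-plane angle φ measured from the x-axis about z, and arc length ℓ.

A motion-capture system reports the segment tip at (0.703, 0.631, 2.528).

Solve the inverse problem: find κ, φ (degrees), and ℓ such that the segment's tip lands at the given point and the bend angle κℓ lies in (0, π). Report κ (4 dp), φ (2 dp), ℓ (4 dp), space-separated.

ρ = √(x²+y²) = √(0.703² + 0.631²) = 0.94465
φ = atan2(y, x) mod 360° = atan2(0.631, 0.703) = 41.9106°
|p|² = ρ² + z² = 0.94465² + 2.528² = 7.28315
κ = 2ρ / |p|² = 2×0.94465 / 7.28315 = 0.25941
θ = 2·atan2(ρ, z) = 2·atan2(0.94465, 2.528) = 0.71522 rad
ℓ = θ/κ = 0.71522/0.25941 = 2.75712

0.2594 41.91 2.7571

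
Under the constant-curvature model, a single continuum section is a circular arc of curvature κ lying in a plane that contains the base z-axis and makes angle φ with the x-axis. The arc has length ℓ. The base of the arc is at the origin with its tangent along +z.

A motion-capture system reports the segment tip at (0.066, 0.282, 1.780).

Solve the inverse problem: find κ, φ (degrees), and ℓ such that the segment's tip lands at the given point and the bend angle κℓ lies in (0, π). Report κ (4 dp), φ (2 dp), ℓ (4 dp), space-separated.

0.1781 76.83 1.8113

ρ = √(x²+y²) = √(0.066² + 0.282²) = 0.28962
φ = atan2(y, x) mod 360° = atan2(0.282, 0.066) = 76.8274°
|p|² = ρ² + z² = 0.28962² + 1.780² = 3.25228
κ = 2ρ / |p|² = 2×0.28962 / 3.25228 = 0.17810
θ = 2·atan2(ρ, z) = 2·atan2(0.28962, 1.780) = 0.32259 rad
ℓ = θ/κ = 0.32259/0.17810 = 1.81125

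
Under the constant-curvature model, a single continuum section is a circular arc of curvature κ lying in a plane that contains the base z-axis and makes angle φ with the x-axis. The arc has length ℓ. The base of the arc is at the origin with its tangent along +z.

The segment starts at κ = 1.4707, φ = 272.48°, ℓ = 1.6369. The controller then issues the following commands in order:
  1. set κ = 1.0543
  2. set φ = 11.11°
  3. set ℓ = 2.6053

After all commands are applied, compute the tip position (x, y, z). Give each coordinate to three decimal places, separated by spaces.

initial: κ=1.4707, φ=272.48°, ℓ=1.6369
cmd 1: set κ=1.0543 → (κ,φ,ℓ)=(1.0543,272.48°,1.6369) → tip=(0.0474,-1.0939,0.9371)
cmd 2: set φ=11.11° → (κ,φ,ℓ)=(1.0543,11.11°,1.6369) → tip=(1.0744,0.2110,0.9371)
cmd 3: set ℓ=2.6053 → (κ,φ,ℓ)=(1.0543,11.11°,2.6053) → tip=(1.7898,0.3515,0.3648)

1.790 0.351 0.365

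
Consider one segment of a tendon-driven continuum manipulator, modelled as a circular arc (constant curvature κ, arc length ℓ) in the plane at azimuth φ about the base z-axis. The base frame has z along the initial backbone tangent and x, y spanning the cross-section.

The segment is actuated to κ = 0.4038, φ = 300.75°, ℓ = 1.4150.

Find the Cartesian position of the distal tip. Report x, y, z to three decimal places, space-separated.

θ = κ·ℓ = 0.4038 × 1.4150 = 0.57138 rad
ρ = (1 − cos θ)/κ = (1 − 0.84116)/0.4038 = 0.39337
z = sin θ / κ = 0.54079/0.4038 = 1.33925
x = ρ cos φ = 0.39337 × cos(300.75°) = 0.20113
y = ρ sin φ = 0.39337 × sin(300.75°) = -0.33806

0.201 -0.338 1.339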